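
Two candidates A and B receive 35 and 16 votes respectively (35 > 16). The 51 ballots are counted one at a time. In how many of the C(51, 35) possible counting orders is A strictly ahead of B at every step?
Strict-lead orderings = 2672860120455

Total orderings of the 51 votes with 35 for A: C(51, 35) = 7174519270695. By the Bertrand ballot formula (Cycle Lemma / reflection principle), the number of orderings in which A is strictly ahead of B throughout is (p − q)/(p + q) · C(p + q, p) = (35 − 16)/(35 + 16) · 7174519270695 = 2672860120455.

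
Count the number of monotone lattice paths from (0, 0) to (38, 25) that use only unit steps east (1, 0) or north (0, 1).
Number of paths = 244382877832924467

A monotone lattice path from (0, 0) to (38, 25) consists of 38 east steps and 25 north steps in some order, so it is determined by which 38 of the 63 steps are east. The count is C(63, 38) = 244382877832924467.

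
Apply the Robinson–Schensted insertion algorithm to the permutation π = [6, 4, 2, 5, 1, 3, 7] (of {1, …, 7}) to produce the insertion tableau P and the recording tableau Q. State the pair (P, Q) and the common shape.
P = [1, 3, 7] / [2, 5] / [4] / [6];  Q = [1, 4, 7] / [2, 6] / [3] / [5];  common shape = (3, 2, 1, 1)

Row-insert the values π_1, π_2, … into P one at a time, bumping the leftmost entry strictly greater than the inserted value down to the next row. The recording tableau Q records, in position (i, j), the step at which that cell was added to P.
  Insert 6 (step 1): P = [6];  Q = [1]
  Insert 4 (step 2): P = [4] / [6];  Q = [1] / [2]
  Insert 2 (step 3): P = [2] / [4] / [6];  Q = [1] / [2] / [3]
  Insert 5 (step 4): P = [2, 5] / [4] / [6];  Q = [1, 4] / [2] / [3]
  Insert 1 (step 5): P = [1, 5] / [2] / [4] / [6];  Q = [1, 4] / [2] / [3] / [5]
  Insert 3 (step 6): P = [1, 3] / [2, 5] / [4] / [6];  Q = [1, 4] / [2, 6] / [3] / [5]
  Insert 7 (step 7): P = [1, 3, 7] / [2, 5] / [4] / [6];  Q = [1, 4, 7] / [2, 6] / [3] / [5]
Final shape: (3, 2, 1, 1).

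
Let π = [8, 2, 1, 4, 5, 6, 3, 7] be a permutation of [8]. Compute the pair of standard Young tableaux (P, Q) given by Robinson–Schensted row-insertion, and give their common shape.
P = [1, 3, 5, 6, 7] / [2, 4] / [8];  Q = [1, 4, 5, 6, 8] / [2, 7] / [3];  common shape = (5, 2, 1)

Row-insert the values π_1, π_2, … into P one at a time, bumping the leftmost entry strictly greater than the inserted value down to the next row. The recording tableau Q records, in position (i, j), the step at which that cell was added to P.
  Insert 8 (step 1): P = [8];  Q = [1]
  Insert 2 (step 2): P = [2] / [8];  Q = [1] / [2]
  Insert 1 (step 3): P = [1] / [2] / [8];  Q = [1] / [2] / [3]
  Insert 4 (step 4): P = [1, 4] / [2] / [8];  Q = [1, 4] / [2] / [3]
  Insert 5 (step 5): P = [1, 4, 5] / [2] / [8];  Q = [1, 4, 5] / [2] / [3]
  Insert 6 (step 6): P = [1, 4, 5, 6] / [2] / [8];  Q = [1, 4, 5, 6] / [2] / [3]
  Insert 3 (step 7): P = [1, 3, 5, 6] / [2, 4] / [8];  Q = [1, 4, 5, 6] / [2, 7] / [3]
  Insert 7 (step 8): P = [1, 3, 5, 6, 7] / [2, 4] / [8];  Q = [1, 4, 5, 6, 8] / [2, 7] / [3]
Final shape: (5, 2, 1).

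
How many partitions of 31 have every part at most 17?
p(31, parts ≤ 17) = 6469

Use the recurrence p(n, m) = p(n, m−1) + p(n−m, m): either the largest part is < m (count p(n, m−1)) or the largest part is exactly m (remove one copy of m, count p(n−m, m)). With p(0, ·) = 1 this gives p(31, parts ≤ 17) = 6469. (By conjugating Young diagrams, this also counts partitions of 31 into at most 17 parts.)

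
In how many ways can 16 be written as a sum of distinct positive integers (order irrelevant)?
q(16) = 32

List partitions of 16 into distinct parts: 16, 15+1, 14+2, 13+3, 13+2+1, 12+4, 12+3+1, 11+5, 11+4+1, 11+3+2, 10+6, 10+5+1, 10+4+2, 10+3+2+1, 9+7, 9+6+1, 9+5+2, 9+4+3, 9+4+2+1, 8+7+1, 8+6+2, 8+5+3, 8+5+2+1, 8+4+3+1, 7+6+3, 7+6+2+1, 7+5+4, 7+5+3+1, 7+4+3+2, 6+5+4+1, … (32 total). There are q(16) = 32. (Euler: this equals the number of odd-part partitions of 16.)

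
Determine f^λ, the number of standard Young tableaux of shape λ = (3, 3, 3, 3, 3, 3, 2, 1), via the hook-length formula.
# SYT of shape (3, 3, 3, 3, 3, 3, 2, 1) = 7759752

Hook-length formula: f^λ = n! / Π hook(c), product over all cells c of the Young diagram. For λ = (3, 3, 3, 3, 3, 3, 2, 1), n = 21 boxes. Hook lengths by row (left-to-right, top-to-bottom): [10, 8, 6]; [9, 7, 5]; [8, 6, 4]; [7, 5, 3]; [6, 4, 2]; [5, 3, 1]; [3, 1]; [1]. Product of hooks = 6584094720000. So f^λ = 21! / 6584094720000 = 51090942171709440000 / 6584094720000 = 7759752.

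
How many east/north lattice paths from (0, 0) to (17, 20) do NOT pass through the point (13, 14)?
Number of paths = 11693125710

Total paths from (0, 0) to (17, 20): C(37, 17) = 15905368710. Paths through (13, 14): (paths (0, 0) → (13, 14)) × (paths (13, 14) → (17, 20)) = C(27, 13) · C(10, 4) = 20058300 · 210 = 4212243000. Avoidance count = 15905368710 − 4212243000 = 11693125710.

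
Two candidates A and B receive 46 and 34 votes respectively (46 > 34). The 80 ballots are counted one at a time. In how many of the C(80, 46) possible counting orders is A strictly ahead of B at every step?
Strict-lead orderings = 6608222917372422478860

Total orderings of the 80 votes with 46 for A: C(80, 46) = 44054819449149483192400. By the Bertrand ballot formula (Cycle Lemma / reflection principle), the number of orderings in which A is strictly ahead of B throughout is (p − q)/(p + q) · C(p + q, p) = (46 − 34)/(46 + 34) · 44054819449149483192400 = 6608222917372422478860.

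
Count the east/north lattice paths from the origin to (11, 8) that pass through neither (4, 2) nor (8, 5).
Number of paths = 34602

Inclusion–exclusion. Total paths: C(19, 11) = 75582. Through P₁: C(6, 4)·C(13, 7) = 25740. Through P₂: C(13, 8)·C(6, 3) = 25740. Since P₁ is strictly southwest of P₂, a monotone path through both must visit P₁ then P₂; paths through both = C(6, 4)·C(7, 4)·C(6, 3) = 10500. Avoid both = 75582 − 25740 − 25740 + 10500 = 34602.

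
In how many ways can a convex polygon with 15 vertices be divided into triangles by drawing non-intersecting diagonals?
C_13 = 742900

These polygon triangulations are counted by the Catalan number C_n = (1/(n + 1)) · C(2n, n). For n = 13: C_13 = (1/14) · C(26, 13) = 10400600/14 = 742900.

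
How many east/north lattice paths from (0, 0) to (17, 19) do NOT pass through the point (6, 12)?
Number of paths = 8006715864

Total paths from (0, 0) to (17, 19): C(36, 17) = 8597496600. Paths through (6, 12): (paths (0, 0) → (6, 12)) × (paths (6, 12) → (17, 19)) = C(18, 6) · C(18, 11) = 18564 · 31824 = 590780736. Avoidance count = 8597496600 − 590780736 = 8006715864.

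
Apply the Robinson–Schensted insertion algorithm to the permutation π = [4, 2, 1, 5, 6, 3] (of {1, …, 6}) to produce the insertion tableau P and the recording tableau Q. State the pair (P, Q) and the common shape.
P = [1, 3, 6] / [2, 5] / [4];  Q = [1, 4, 5] / [2, 6] / [3];  common shape = (3, 2, 1)

Row-insert the values π_1, π_2, … into P one at a time, bumping the leftmost entry strictly greater than the inserted value down to the next row. The recording tableau Q records, in position (i, j), the step at which that cell was added to P.
  Insert 4 (step 1): P = [4];  Q = [1]
  Insert 2 (step 2): P = [2] / [4];  Q = [1] / [2]
  Insert 1 (step 3): P = [1] / [2] / [4];  Q = [1] / [2] / [3]
  Insert 5 (step 4): P = [1, 5] / [2] / [4];  Q = [1, 4] / [2] / [3]
  Insert 6 (step 5): P = [1, 5, 6] / [2] / [4];  Q = [1, 4, 5] / [2] / [3]
  Insert 3 (step 6): P = [1, 3, 6] / [2, 5] / [4];  Q = [1, 4, 5] / [2, 6] / [3]
Final shape: (3, 2, 1).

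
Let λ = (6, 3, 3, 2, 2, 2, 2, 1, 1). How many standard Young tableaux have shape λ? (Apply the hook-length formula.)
# SYT of shape (6, 3, 3, 2, 2, 2, 2, 1, 1) = 665121600

Hook-length formula: f^λ = n! / Π hook(c), product over all cells c of the Young diagram. For λ = (6, 3, 3, 2, 2, 2, 2, 1, 1), n = 22 boxes. Hook lengths by row (left-to-right, top-to-bottom): [14, 11, 6, 3, 2, 1]; [10, 7, 2]; [9, 6, 1]; [7, 4]; [6, 3]; [5, 2]; [4, 1]; [2]; [1]. Product of hooks = 1689917644800. So f^λ = 22! / 1689917644800 = 1124000727777607680000 / 1689917644800 = 665121600.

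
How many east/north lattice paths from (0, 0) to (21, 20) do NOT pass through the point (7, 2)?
Number of paths = 252157255620

Total paths from (0, 0) to (21, 20): C(41, 21) = 269128937220. Paths through (7, 2): (paths (0, 0) → (7, 2)) × (paths (7, 2) → (21, 20)) = C(9, 7) · C(32, 14) = 36 · 471435600 = 16971681600. Avoidance count = 269128937220 − 16971681600 = 252157255620.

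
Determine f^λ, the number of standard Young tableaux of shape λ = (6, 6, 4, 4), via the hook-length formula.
# SYT of shape (6, 6, 4, 4) = 13856700

Hook-length formula: f^λ = n! / Π hook(c), product over all cells c of the Young diagram. For λ = (6, 6, 4, 4), n = 20 boxes. Hook lengths by row (left-to-right, top-to-bottom): [9, 8, 7, 6, 3, 2]; [8, 7, 6, 5, 2, 1]; [5, 4, 3, 2]; [4, 3, 2, 1]. Product of hooks = 175575859200. So f^λ = 20! / 175575859200 = 2432902008176640000 / 175575859200 = 13856700.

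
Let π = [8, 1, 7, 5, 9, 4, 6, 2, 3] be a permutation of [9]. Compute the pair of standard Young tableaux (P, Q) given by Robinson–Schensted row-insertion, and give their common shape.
P = [1, 2, 3] / [4, 6] / [5, 9] / [7] / [8];  Q = [1, 3, 5] / [2, 7] / [4, 9] / [6] / [8];  common shape = (3, 2, 2, 1, 1)

Row-insert the values π_1, π_2, … into P one at a time, bumping the leftmost entry strictly greater than the inserted value down to the next row. The recording tableau Q records, in position (i, j), the step at which that cell was added to P.
  Insert 8 (step 1): P = [8];  Q = [1]
  Insert 1 (step 2): P = [1] / [8];  Q = [1] / [2]
  Insert 7 (step 3): P = [1, 7] / [8];  Q = [1, 3] / [2]
  Insert 5 (step 4): P = [1, 5] / [7] / [8];  Q = [1, 3] / [2] / [4]
  Insert 9 (step 5): P = [1, 5, 9] / [7] / [8];  Q = [1, 3, 5] / [2] / [4]
  Insert 4 (step 6): P = [1, 4, 9] / [5] / [7] / [8];  Q = [1, 3, 5] / [2] / [4] / [6]
  Insert 6 (step 7): P = [1, 4, 6] / [5, 9] / [7] / [8];  Q = [1, 3, 5] / [2, 7] / [4] / [6]
  Insert 2 (step 8): P = [1, 2, 6] / [4, 9] / [5] / [7] / [8];  Q = [1, 3, 5] / [2, 7] / [4] / [6] / [8]
  Insert 3 (step 9): P = [1, 2, 3] / [4, 6] / [5, 9] / [7] / [8];  Q = [1, 3, 5] / [2, 7] / [4, 9] / [6] / [8]
Final shape: (3, 2, 2, 1, 1).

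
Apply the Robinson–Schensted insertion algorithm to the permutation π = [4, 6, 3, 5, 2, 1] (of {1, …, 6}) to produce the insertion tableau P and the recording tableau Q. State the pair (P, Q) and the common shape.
P = [1, 5] / [2, 6] / [3] / [4];  Q = [1, 2] / [3, 4] / [5] / [6];  common shape = (2, 2, 1, 1)

Row-insert the values π_1, π_2, … into P one at a time, bumping the leftmost entry strictly greater than the inserted value down to the next row. The recording tableau Q records, in position (i, j), the step at which that cell was added to P.
  Insert 4 (step 1): P = [4];  Q = [1]
  Insert 6 (step 2): P = [4, 6];  Q = [1, 2]
  Insert 3 (step 3): P = [3, 6] / [4];  Q = [1, 2] / [3]
  Insert 5 (step 4): P = [3, 5] / [4, 6];  Q = [1, 2] / [3, 4]
  Insert 2 (step 5): P = [2, 5] / [3, 6] / [4];  Q = [1, 2] / [3, 4] / [5]
  Insert 1 (step 6): P = [1, 5] / [2, 6] / [3] / [4];  Q = [1, 2] / [3, 4] / [5] / [6]
Final shape: (2, 2, 1, 1).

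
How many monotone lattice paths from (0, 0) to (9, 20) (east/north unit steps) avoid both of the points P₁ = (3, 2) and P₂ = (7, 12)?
Number of paths = 6852035

Inclusion–exclusion. Total paths: C(29, 9) = 10015005. Through P₁: C(5, 3)·C(24, 6) = 1345960. Through P₂: C(19, 7)·C(10, 2) = 2267460. Since P₁ is strictly southwest of P₂, a monotone path through both must visit P₁ then P₂; paths through both = C(5, 3)·C(14, 4)·C(10, 2) = 450450. Avoid both = 10015005 − 1345960 − 2267460 + 450450 = 6852035.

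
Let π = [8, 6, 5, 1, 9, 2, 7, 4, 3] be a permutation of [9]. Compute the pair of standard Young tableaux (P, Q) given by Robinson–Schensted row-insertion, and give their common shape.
P = [1, 2, 3] / [4, 7] / [5, 9] / [6] / [8];  Q = [1, 5, 7] / [2, 6] / [3, 8] / [4] / [9];  common shape = (3, 2, 2, 1, 1)

Row-insert the values π_1, π_2, … into P one at a time, bumping the leftmost entry strictly greater than the inserted value down to the next row. The recording tableau Q records, in position (i, j), the step at which that cell was added to P.
  Insert 8 (step 1): P = [8];  Q = [1]
  Insert 6 (step 2): P = [6] / [8];  Q = [1] / [2]
  Insert 5 (step 3): P = [5] / [6] / [8];  Q = [1] / [2] / [3]
  Insert 1 (step 4): P = [1] / [5] / [6] / [8];  Q = [1] / [2] / [3] / [4]
  Insert 9 (step 5): P = [1, 9] / [5] / [6] / [8];  Q = [1, 5] / [2] / [3] / [4]
  Insert 2 (step 6): P = [1, 2] / [5, 9] / [6] / [8];  Q = [1, 5] / [2, 6] / [3] / [4]
  Insert 7 (step 7): P = [1, 2, 7] / [5, 9] / [6] / [8];  Q = [1, 5, 7] / [2, 6] / [3] / [4]
  Insert 4 (step 8): P = [1, 2, 4] / [5, 7] / [6, 9] / [8];  Q = [1, 5, 7] / [2, 6] / [3, 8] / [4]
  Insert 3 (step 9): P = [1, 2, 3] / [4, 7] / [5, 9] / [6] / [8];  Q = [1, 5, 7] / [2, 6] / [3, 8] / [4] / [9]
Final shape: (3, 2, 2, 1, 1).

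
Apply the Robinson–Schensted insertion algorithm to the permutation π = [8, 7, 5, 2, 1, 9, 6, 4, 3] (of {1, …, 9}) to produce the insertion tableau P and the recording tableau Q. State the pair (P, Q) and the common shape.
P = [1, 3] / [2, 4] / [5, 6] / [7, 9] / [8];  Q = [1, 6] / [2, 7] / [3, 8] / [4, 9] / [5];  common shape = (2, 2, 2, 2, 1)

Row-insert the values π_1, π_2, … into P one at a time, bumping the leftmost entry strictly greater than the inserted value down to the next row. The recording tableau Q records, in position (i, j), the step at which that cell was added to P.
  Insert 8 (step 1): P = [8];  Q = [1]
  Insert 7 (step 2): P = [7] / [8];  Q = [1] / [2]
  Insert 5 (step 3): P = [5] / [7] / [8];  Q = [1] / [2] / [3]
  Insert 2 (step 4): P = [2] / [5] / [7] / [8];  Q = [1] / [2] / [3] / [4]
  Insert 1 (step 5): P = [1] / [2] / [5] / [7] / [8];  Q = [1] / [2] / [3] / [4] / [5]
  Insert 9 (step 6): P = [1, 9] / [2] / [5] / [7] / [8];  Q = [1, 6] / [2] / [3] / [4] / [5]
  Insert 6 (step 7): P = [1, 6] / [2, 9] / [5] / [7] / [8];  Q = [1, 6] / [2, 7] / [3] / [4] / [5]
  Insert 4 (step 8): P = [1, 4] / [2, 6] / [5, 9] / [7] / [8];  Q = [1, 6] / [2, 7] / [3, 8] / [4] / [5]
  Insert 3 (step 9): P = [1, 3] / [2, 4] / [5, 6] / [7, 9] / [8];  Q = [1, 6] / [2, 7] / [3, 8] / [4, 9] / [5]
Final shape: (2, 2, 2, 2, 1).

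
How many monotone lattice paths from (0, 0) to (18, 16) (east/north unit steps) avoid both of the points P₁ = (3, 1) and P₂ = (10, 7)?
Number of paths = 1277574310

Inclusion–exclusion. Total paths: C(34, 18) = 2203961430. Through P₁: C(4, 3)·C(30, 15) = 620470080. Through P₂: C(17, 10)·C(17, 8) = 472780880. Since P₁ is strictly southwest of P₂, a monotone path through both must visit P₁ then P₂; paths through both = C(4, 3)·C(13, 7)·C(17, 8) = 166863840. Avoid both = 2203961430 − 620470080 − 472780880 + 166863840 = 1277574310.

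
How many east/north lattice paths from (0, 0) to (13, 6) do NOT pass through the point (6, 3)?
Number of paths = 17052

Total paths from (0, 0) to (13, 6): C(19, 13) = 27132. Paths through (6, 3): (paths (0, 0) → (6, 3)) × (paths (6, 3) → (13, 6)) = C(9, 6) · C(10, 7) = 84 · 120 = 10080. Avoidance count = 27132 − 10080 = 17052.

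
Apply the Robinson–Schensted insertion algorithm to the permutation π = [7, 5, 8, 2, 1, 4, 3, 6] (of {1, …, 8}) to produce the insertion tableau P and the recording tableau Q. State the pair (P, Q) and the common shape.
P = [1, 3, 6] / [2, 4] / [5, 8] / [7];  Q = [1, 3, 8] / [2, 6] / [4, 7] / [5];  common shape = (3, 2, 2, 1)

Row-insert the values π_1, π_2, … into P one at a time, bumping the leftmost entry strictly greater than the inserted value down to the next row. The recording tableau Q records, in position (i, j), the step at which that cell was added to P.
  Insert 7 (step 1): P = [7];  Q = [1]
  Insert 5 (step 2): P = [5] / [7];  Q = [1] / [2]
  Insert 8 (step 3): P = [5, 8] / [7];  Q = [1, 3] / [2]
  Insert 2 (step 4): P = [2, 8] / [5] / [7];  Q = [1, 3] / [2] / [4]
  Insert 1 (step 5): P = [1, 8] / [2] / [5] / [7];  Q = [1, 3] / [2] / [4] / [5]
  Insert 4 (step 6): P = [1, 4] / [2, 8] / [5] / [7];  Q = [1, 3] / [2, 6] / [4] / [5]
  Insert 3 (step 7): P = [1, 3] / [2, 4] / [5, 8] / [7];  Q = [1, 3] / [2, 6] / [4, 7] / [5]
  Insert 6 (step 8): P = [1, 3, 6] / [2, 4] / [5, 8] / [7];  Q = [1, 3, 8] / [2, 6] / [4, 7] / [5]
Final shape: (3, 2, 2, 1).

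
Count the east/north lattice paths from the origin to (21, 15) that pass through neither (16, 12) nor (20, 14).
Number of paths = 1992985650

Inclusion–exclusion. Total paths: C(36, 21) = 5567902560. Through P₁: C(28, 16)·C(8, 5) = 1703618280. Through P₂: C(34, 20)·C(2, 1) = 2783951280. Since P₁ is strictly southwest of P₂, a monotone path through both must visit P₁ then P₂; paths through both = C(28, 16)·C(6, 4)·C(2, 1) = 912652650. Avoid both = 5567902560 − 1703618280 − 2783951280 + 912652650 = 1992985650.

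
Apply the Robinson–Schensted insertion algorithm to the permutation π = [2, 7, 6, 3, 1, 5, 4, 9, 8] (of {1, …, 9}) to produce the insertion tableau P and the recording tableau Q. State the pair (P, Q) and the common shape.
P = [1, 3, 4, 8] / [2, 5, 9] / [6] / [7];  Q = [1, 2, 6, 8] / [3, 7, 9] / [4] / [5];  common shape = (4, 3, 1, 1)

Row-insert the values π_1, π_2, … into P one at a time, bumping the leftmost entry strictly greater than the inserted value down to the next row. The recording tableau Q records, in position (i, j), the step at which that cell was added to P.
  Insert 2 (step 1): P = [2];  Q = [1]
  Insert 7 (step 2): P = [2, 7];  Q = [1, 2]
  Insert 6 (step 3): P = [2, 6] / [7];  Q = [1, 2] / [3]
  Insert 3 (step 4): P = [2, 3] / [6] / [7];  Q = [1, 2] / [3] / [4]
  Insert 1 (step 5): P = [1, 3] / [2] / [6] / [7];  Q = [1, 2] / [3] / [4] / [5]
  Insert 5 (step 6): P = [1, 3, 5] / [2] / [6] / [7];  Q = [1, 2, 6] / [3] / [4] / [5]
  Insert 4 (step 7): P = [1, 3, 4] / [2, 5] / [6] / [7];  Q = [1, 2, 6] / [3, 7] / [4] / [5]
  Insert 9 (step 8): P = [1, 3, 4, 9] / [2, 5] / [6] / [7];  Q = [1, 2, 6, 8] / [3, 7] / [4] / [5]
  Insert 8 (step 9): P = [1, 3, 4, 8] / [2, 5, 9] / [6] / [7];  Q = [1, 2, 6, 8] / [3, 7, 9] / [4] / [5]
Final shape: (4, 3, 1, 1).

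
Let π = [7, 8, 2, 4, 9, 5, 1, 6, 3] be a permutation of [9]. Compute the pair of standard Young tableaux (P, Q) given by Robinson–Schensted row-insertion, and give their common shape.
P = [1, 3, 5, 6] / [2, 4, 9] / [7, 8];  Q = [1, 2, 5, 8] / [3, 4, 6] / [7, 9];  common shape = (4, 3, 2)

Row-insert the values π_1, π_2, … into P one at a time, bumping the leftmost entry strictly greater than the inserted value down to the next row. The recording tableau Q records, in position (i, j), the step at which that cell was added to P.
  Insert 7 (step 1): P = [7];  Q = [1]
  Insert 8 (step 2): P = [7, 8];  Q = [1, 2]
  Insert 2 (step 3): P = [2, 8] / [7];  Q = [1, 2] / [3]
  Insert 4 (step 4): P = [2, 4] / [7, 8];  Q = [1, 2] / [3, 4]
  Insert 9 (step 5): P = [2, 4, 9] / [7, 8];  Q = [1, 2, 5] / [3, 4]
  Insert 5 (step 6): P = [2, 4, 5] / [7, 8, 9];  Q = [1, 2, 5] / [3, 4, 6]
  Insert 1 (step 7): P = [1, 4, 5] / [2, 8, 9] / [7];  Q = [1, 2, 5] / [3, 4, 6] / [7]
  Insert 6 (step 8): P = [1, 4, 5, 6] / [2, 8, 9] / [7];  Q = [1, 2, 5, 8] / [3, 4, 6] / [7]
  Insert 3 (step 9): P = [1, 3, 5, 6] / [2, 4, 9] / [7, 8];  Q = [1, 2, 5, 8] / [3, 4, 6] / [7, 9]
Final shape: (4, 3, 2).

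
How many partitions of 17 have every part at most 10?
p(17, parts ≤ 10) = 267

Use the recurrence p(n, m) = p(n, m−1) + p(n−m, m): either the largest part is < m (count p(n, m−1)) or the largest part is exactly m (remove one copy of m, count p(n−m, m)). With p(0, ·) = 1 this gives p(17, parts ≤ 10) = 267. (By conjugating Young diagrams, this also counts partitions of 17 into at most 10 parts.)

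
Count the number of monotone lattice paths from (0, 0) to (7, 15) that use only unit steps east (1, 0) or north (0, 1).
Number of paths = 170544

A monotone lattice path from (0, 0) to (7, 15) consists of 7 east steps and 15 north steps in some order, so it is determined by which 7 of the 22 steps are east. The count is C(22, 7) = 170544.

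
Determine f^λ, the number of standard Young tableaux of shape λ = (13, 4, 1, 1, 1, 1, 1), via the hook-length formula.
# SYT of shape (13, 4, 1, 1, 1, 1, 1) = 14660800

Hook-length formula: f^λ = n! / Π hook(c), product over all cells c of the Young diagram. For λ = (13, 4, 1, 1, 1, 1, 1), n = 22 boxes. Hook lengths by row (left-to-right, top-to-bottom): [19, 13, 12, 11, 9, 8, 7, 6, 5, 4, 3, 2, 1]; [9, 3, 2, 1]; [5]; [4]; [3]; [2]; [1]. Product of hooks = 76667080089600. So f^λ = 22! / 76667080089600 = 1124000727777607680000 / 76667080089600 = 14660800.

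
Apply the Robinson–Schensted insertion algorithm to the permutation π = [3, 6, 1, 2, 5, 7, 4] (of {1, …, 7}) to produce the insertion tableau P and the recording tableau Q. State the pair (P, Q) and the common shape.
P = [1, 2, 4, 7] / [3, 5] / [6];  Q = [1, 2, 5, 6] / [3, 4] / [7];  common shape = (4, 2, 1)

Row-insert the values π_1, π_2, … into P one at a time, bumping the leftmost entry strictly greater than the inserted value down to the next row. The recording tableau Q records, in position (i, j), the step at which that cell was added to P.
  Insert 3 (step 1): P = [3];  Q = [1]
  Insert 6 (step 2): P = [3, 6];  Q = [1, 2]
  Insert 1 (step 3): P = [1, 6] / [3];  Q = [1, 2] / [3]
  Insert 2 (step 4): P = [1, 2] / [3, 6];  Q = [1, 2] / [3, 4]
  Insert 5 (step 5): P = [1, 2, 5] / [3, 6];  Q = [1, 2, 5] / [3, 4]
  Insert 7 (step 6): P = [1, 2, 5, 7] / [3, 6];  Q = [1, 2, 5, 6] / [3, 4]
  Insert 4 (step 7): P = [1, 2, 4, 7] / [3, 5] / [6];  Q = [1, 2, 5, 6] / [3, 4] / [7]
Final shape: (4, 2, 1).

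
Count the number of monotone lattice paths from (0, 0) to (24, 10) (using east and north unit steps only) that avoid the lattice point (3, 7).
Number of paths = 130885260

Total paths from (0, 0) to (24, 10): C(34, 24) = 131128140. Paths through (3, 7): (paths (0, 0) → (3, 7)) × (paths (3, 7) → (24, 10)) = C(10, 3) · C(24, 21) = 120 · 2024 = 242880. Avoidance count = 131128140 − 242880 = 130885260.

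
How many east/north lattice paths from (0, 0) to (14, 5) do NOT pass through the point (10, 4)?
Number of paths = 6623

Total paths from (0, 0) to (14, 5): C(19, 14) = 11628. Paths through (10, 4): (paths (0, 0) → (10, 4)) × (paths (10, 4) → (14, 5)) = C(14, 10) · C(5, 4) = 1001 · 5 = 5005. Avoidance count = 11628 − 5005 = 6623.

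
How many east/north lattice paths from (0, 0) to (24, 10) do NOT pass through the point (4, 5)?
Number of paths = 124433760

Total paths from (0, 0) to (24, 10): C(34, 24) = 131128140. Paths through (4, 5): (paths (0, 0) → (4, 5)) × (paths (4, 5) → (24, 10)) = C(9, 4) · C(25, 20) = 126 · 53130 = 6694380. Avoidance count = 131128140 − 6694380 = 124433760.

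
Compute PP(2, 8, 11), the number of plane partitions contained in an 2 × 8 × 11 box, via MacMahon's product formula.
PP(2, 8, 11) = 1057896060

Evaluate the triple product over i = 1..2, j = 1..8, k = 1..11. The factors are (2/1) · (3/2) · (4/3) · (5/4) · (6/5) · (7/6) · (8/7) · (9/8) · … (176 factors total). The numerators and denominators telescope so the product is an integer; carrying out the multiplication exactly gives PP(2, 8, 11) = 1057896060.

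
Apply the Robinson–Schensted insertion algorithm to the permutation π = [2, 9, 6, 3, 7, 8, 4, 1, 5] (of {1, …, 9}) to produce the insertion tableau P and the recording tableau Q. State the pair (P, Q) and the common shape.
P = [1, 3, 4, 5] / [2, 7, 8] / [6] / [9];  Q = [1, 2, 5, 6] / [3, 7, 9] / [4] / [8];  common shape = (4, 3, 1, 1)

Row-insert the values π_1, π_2, … into P one at a time, bumping the leftmost entry strictly greater than the inserted value down to the next row. The recording tableau Q records, in position (i, j), the step at which that cell was added to P.
  Insert 2 (step 1): P = [2];  Q = [1]
  Insert 9 (step 2): P = [2, 9];  Q = [1, 2]
  Insert 6 (step 3): P = [2, 6] / [9];  Q = [1, 2] / [3]
  Insert 3 (step 4): P = [2, 3] / [6] / [9];  Q = [1, 2] / [3] / [4]
  Insert 7 (step 5): P = [2, 3, 7] / [6] / [9];  Q = [1, 2, 5] / [3] / [4]
  Insert 8 (step 6): P = [2, 3, 7, 8] / [6] / [9];  Q = [1, 2, 5, 6] / [3] / [4]
  Insert 4 (step 7): P = [2, 3, 4, 8] / [6, 7] / [9];  Q = [1, 2, 5, 6] / [3, 7] / [4]
  Insert 1 (step 8): P = [1, 3, 4, 8] / [2, 7] / [6] / [9];  Q = [1, 2, 5, 6] / [3, 7] / [4] / [8]
  Insert 5 (step 9): P = [1, 3, 4, 5] / [2, 7, 8] / [6] / [9];  Q = [1, 2, 5, 6] / [3, 7, 9] / [4] / [8]
Final shape: (4, 3, 1, 1).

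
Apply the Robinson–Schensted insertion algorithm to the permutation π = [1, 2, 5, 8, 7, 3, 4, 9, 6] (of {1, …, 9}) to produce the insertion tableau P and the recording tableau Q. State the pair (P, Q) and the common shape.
P = [1, 2, 3, 4, 6] / [5, 7, 9] / [8];  Q = [1, 2, 3, 4, 8] / [5, 7, 9] / [6];  common shape = (5, 3, 1)

Row-insert the values π_1, π_2, … into P one at a time, bumping the leftmost entry strictly greater than the inserted value down to the next row. The recording tableau Q records, in position (i, j), the step at which that cell was added to P.
  Insert 1 (step 1): P = [1];  Q = [1]
  Insert 2 (step 2): P = [1, 2];  Q = [1, 2]
  Insert 5 (step 3): P = [1, 2, 5];  Q = [1, 2, 3]
  Insert 8 (step 4): P = [1, 2, 5, 8];  Q = [1, 2, 3, 4]
  Insert 7 (step 5): P = [1, 2, 5, 7] / [8];  Q = [1, 2, 3, 4] / [5]
  Insert 3 (step 6): P = [1, 2, 3, 7] / [5] / [8];  Q = [1, 2, 3, 4] / [5] / [6]
  Insert 4 (step 7): P = [1, 2, 3, 4] / [5, 7] / [8];  Q = [1, 2, 3, 4] / [5, 7] / [6]
  Insert 9 (step 8): P = [1, 2, 3, 4, 9] / [5, 7] / [8];  Q = [1, 2, 3, 4, 8] / [5, 7] / [6]
  Insert 6 (step 9): P = [1, 2, 3, 4, 6] / [5, 7, 9] / [8];  Q = [1, 2, 3, 4, 8] / [5, 7, 9] / [6]
Final shape: (5, 3, 1).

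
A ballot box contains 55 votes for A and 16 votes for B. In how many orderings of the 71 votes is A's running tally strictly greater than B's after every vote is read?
Strict-lead orderings = 1758609187873356

Total orderings of the 71 votes with 55 for A: C(71, 55) = 3201570572795084. By the Bertrand ballot formula (Cycle Lemma / reflection principle), the number of orderings in which A is strictly ahead of B throughout is (p − q)/(p + q) · C(p + q, p) = (55 − 16)/(55 + 16) · 3201570572795084 = 1758609187873356.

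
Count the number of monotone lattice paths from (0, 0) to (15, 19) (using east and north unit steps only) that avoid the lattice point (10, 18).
Number of paths = 1777228860

Total paths from (0, 0) to (15, 19): C(34, 15) = 1855967520. Paths through (10, 18): (paths (0, 0) → (10, 18)) × (paths (10, 18) → (15, 19)) = C(28, 10) · C(6, 5) = 13123110 · 6 = 78738660. Avoidance count = 1855967520 − 78738660 = 1777228860.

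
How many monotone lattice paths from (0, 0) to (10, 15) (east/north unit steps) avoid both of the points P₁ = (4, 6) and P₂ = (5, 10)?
Number of paths = 1725554

Inclusion–exclusion. Total paths: C(25, 10) = 3268760. Through P₁: C(10, 4)·C(15, 6) = 1051050. Through P₂: C(15, 5)·C(10, 5) = 756756. Since P₁ is strictly southwest of P₂, a monotone path through both must visit P₁ then P₂; paths through both = C(10, 4)·C(5, 1)·C(10, 5) = 264600. Avoid both = 3268760 − 1051050 − 756756 + 264600 = 1725554.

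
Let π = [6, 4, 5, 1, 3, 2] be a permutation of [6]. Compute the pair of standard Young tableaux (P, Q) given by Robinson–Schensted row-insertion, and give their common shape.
P = [1, 2] / [3, 5] / [4] / [6];  Q = [1, 3] / [2, 5] / [4] / [6];  common shape = (2, 2, 1, 1)

Row-insert the values π_1, π_2, … into P one at a time, bumping the leftmost entry strictly greater than the inserted value down to the next row. The recording tableau Q records, in position (i, j), the step at which that cell was added to P.
  Insert 6 (step 1): P = [6];  Q = [1]
  Insert 4 (step 2): P = [4] / [6];  Q = [1] / [2]
  Insert 5 (step 3): P = [4, 5] / [6];  Q = [1, 3] / [2]
  Insert 1 (step 4): P = [1, 5] / [4] / [6];  Q = [1, 3] / [2] / [4]
  Insert 3 (step 5): P = [1, 3] / [4, 5] / [6];  Q = [1, 3] / [2, 5] / [4]
  Insert 2 (step 6): P = [1, 2] / [3, 5] / [4] / [6];  Q = [1, 3] / [2, 5] / [4] / [6]
Final shape: (2, 2, 1, 1).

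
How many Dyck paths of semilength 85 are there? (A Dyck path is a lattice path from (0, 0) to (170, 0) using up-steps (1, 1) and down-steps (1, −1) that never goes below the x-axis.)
C_85 = 1063353702922273835973036658043476458723103404520

These Dyck paths are counted by the Catalan number C_n = (1/(n + 1)) · C(2n, n). For n = 85: C_85 = (1/86) · C(170, 85) = 91448418451315549893681152591738975450186892788720/86 = 1063353702922273835973036658043476458723103404520.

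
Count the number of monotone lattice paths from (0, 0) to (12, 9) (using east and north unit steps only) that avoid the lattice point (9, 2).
Number of paths = 287330

Total paths from (0, 0) to (12, 9): C(21, 12) = 293930. Paths through (9, 2): (paths (0, 0) → (9, 2)) × (paths (9, 2) → (12, 9)) = C(11, 9) · C(10, 3) = 55 · 120 = 6600. Avoidance count = 293930 − 6600 = 287330.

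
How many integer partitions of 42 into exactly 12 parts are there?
p(42, 12 parts) = 4401

Partitions of n into exactly k parts are in bijection with partitions of n − k into at most k parts (subtract 1 from each part). So p(42, exactly 12) = p(30, parts ≤ 12). Computing via the recurrence p(m, j) = p(m, j−1) + p(m−j, j) gives 4401.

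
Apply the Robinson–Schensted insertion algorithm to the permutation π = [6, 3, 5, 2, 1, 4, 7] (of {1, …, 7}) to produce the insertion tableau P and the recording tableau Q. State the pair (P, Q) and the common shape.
P = [1, 4, 7] / [2, 5] / [3] / [6];  Q = [1, 3, 7] / [2, 6] / [4] / [5];  common shape = (3, 2, 1, 1)

Row-insert the values π_1, π_2, … into P one at a time, bumping the leftmost entry strictly greater than the inserted value down to the next row. The recording tableau Q records, in position (i, j), the step at which that cell was added to P.
  Insert 6 (step 1): P = [6];  Q = [1]
  Insert 3 (step 2): P = [3] / [6];  Q = [1] / [2]
  Insert 5 (step 3): P = [3, 5] / [6];  Q = [1, 3] / [2]
  Insert 2 (step 4): P = [2, 5] / [3] / [6];  Q = [1, 3] / [2] / [4]
  Insert 1 (step 5): P = [1, 5] / [2] / [3] / [6];  Q = [1, 3] / [2] / [4] / [5]
  Insert 4 (step 6): P = [1, 4] / [2, 5] / [3] / [6];  Q = [1, 3] / [2, 6] / [4] / [5]
  Insert 7 (step 7): P = [1, 4, 7] / [2, 5] / [3] / [6];  Q = [1, 3, 7] / [2, 6] / [4] / [5]
Final shape: (3, 2, 1, 1).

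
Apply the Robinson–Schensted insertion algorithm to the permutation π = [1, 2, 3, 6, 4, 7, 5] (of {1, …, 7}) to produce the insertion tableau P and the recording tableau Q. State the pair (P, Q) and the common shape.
P = [1, 2, 3, 4, 5] / [6, 7];  Q = [1, 2, 3, 4, 6] / [5, 7];  common shape = (5, 2)

Row-insert the values π_1, π_2, … into P one at a time, bumping the leftmost entry strictly greater than the inserted value down to the next row. The recording tableau Q records, in position (i, j), the step at which that cell was added to P.
  Insert 1 (step 1): P = [1];  Q = [1]
  Insert 2 (step 2): P = [1, 2];  Q = [1, 2]
  Insert 3 (step 3): P = [1, 2, 3];  Q = [1, 2, 3]
  Insert 6 (step 4): P = [1, 2, 3, 6];  Q = [1, 2, 3, 4]
  Insert 4 (step 5): P = [1, 2, 3, 4] / [6];  Q = [1, 2, 3, 4] / [5]
  Insert 7 (step 6): P = [1, 2, 3, 4, 7] / [6];  Q = [1, 2, 3, 4, 6] / [5]
  Insert 5 (step 7): P = [1, 2, 3, 4, 5] / [6, 7];  Q = [1, 2, 3, 4, 6] / [5, 7]
Final shape: (5, 2).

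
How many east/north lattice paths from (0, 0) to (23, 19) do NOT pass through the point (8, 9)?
Number of paths = 367311755200

Total paths from (0, 0) to (23, 19): C(42, 23) = 446775310800. Paths through (8, 9): (paths (0, 0) → (8, 9)) × (paths (8, 9) → (23, 19)) = C(17, 8) · C(25, 15) = 24310 · 3268760 = 79463555600. Avoidance count = 446775310800 − 79463555600 = 367311755200.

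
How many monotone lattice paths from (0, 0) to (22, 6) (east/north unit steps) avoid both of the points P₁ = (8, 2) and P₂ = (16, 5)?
Number of paths = 148572

Inclusion–exclusion. Total paths: C(28, 22) = 376740. Through P₁: C(10, 8)·C(18, 14) = 137700. Through P₂: C(21, 16)·C(7, 6) = 142443. Since P₁ is strictly southwest of P₂, a monotone path through both must visit P₁ then P₂; paths through both = C(10, 8)·C(11, 8)·C(7, 6) = 51975. Avoid both = 376740 − 137700 − 142443 + 51975 = 148572.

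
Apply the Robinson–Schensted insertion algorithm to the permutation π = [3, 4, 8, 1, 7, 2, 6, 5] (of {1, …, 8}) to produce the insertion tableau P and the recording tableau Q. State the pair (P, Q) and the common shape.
P = [1, 2, 5] / [3, 4, 6] / [7] / [8];  Q = [1, 2, 3] / [4, 5, 7] / [6] / [8];  common shape = (3, 3, 1, 1)

Row-insert the values π_1, π_2, … into P one at a time, bumping the leftmost entry strictly greater than the inserted value down to the next row. The recording tableau Q records, in position (i, j), the step at which that cell was added to P.
  Insert 3 (step 1): P = [3];  Q = [1]
  Insert 4 (step 2): P = [3, 4];  Q = [1, 2]
  Insert 8 (step 3): P = [3, 4, 8];  Q = [1, 2, 3]
  Insert 1 (step 4): P = [1, 4, 8] / [3];  Q = [1, 2, 3] / [4]
  Insert 7 (step 5): P = [1, 4, 7] / [3, 8];  Q = [1, 2, 3] / [4, 5]
  Insert 2 (step 6): P = [1, 2, 7] / [3, 4] / [8];  Q = [1, 2, 3] / [4, 5] / [6]
  Insert 6 (step 7): P = [1, 2, 6] / [3, 4, 7] / [8];  Q = [1, 2, 3] / [4, 5, 7] / [6]
  Insert 5 (step 8): P = [1, 2, 5] / [3, 4, 6] / [7] / [8];  Q = [1, 2, 3] / [4, 5, 7] / [6] / [8]
Final shape: (3, 3, 1, 1).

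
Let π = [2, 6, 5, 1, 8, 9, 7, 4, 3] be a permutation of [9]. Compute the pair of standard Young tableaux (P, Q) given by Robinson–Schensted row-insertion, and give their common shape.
P = [1, 3, 7, 9] / [2, 4] / [5, 8] / [6];  Q = [1, 2, 5, 6] / [3, 7] / [4, 8] / [9];  common shape = (4, 2, 2, 1)

Row-insert the values π_1, π_2, … into P one at a time, bumping the leftmost entry strictly greater than the inserted value down to the next row. The recording tableau Q records, in position (i, j), the step at which that cell was added to P.
  Insert 2 (step 1): P = [2];  Q = [1]
  Insert 6 (step 2): P = [2, 6];  Q = [1, 2]
  Insert 5 (step 3): P = [2, 5] / [6];  Q = [1, 2] / [3]
  Insert 1 (step 4): P = [1, 5] / [2] / [6];  Q = [1, 2] / [3] / [4]
  Insert 8 (step 5): P = [1, 5, 8] / [2] / [6];  Q = [1, 2, 5] / [3] / [4]
  Insert 9 (step 6): P = [1, 5, 8, 9] / [2] / [6];  Q = [1, 2, 5, 6] / [3] / [4]
  Insert 7 (step 7): P = [1, 5, 7, 9] / [2, 8] / [6];  Q = [1, 2, 5, 6] / [3, 7] / [4]
  Insert 4 (step 8): P = [1, 4, 7, 9] / [2, 5] / [6, 8];  Q = [1, 2, 5, 6] / [3, 7] / [4, 8]
  Insert 3 (step 9): P = [1, 3, 7, 9] / [2, 4] / [5, 8] / [6];  Q = [1, 2, 5, 6] / [3, 7] / [4, 8] / [9]
Final shape: (4, 2, 2, 1).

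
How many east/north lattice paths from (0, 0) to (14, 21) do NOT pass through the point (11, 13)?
Number of paths = 1908095640

Total paths from (0, 0) to (14, 21): C(35, 14) = 2319959400. Paths through (11, 13): (paths (0, 0) → (11, 13)) × (paths (11, 13) → (14, 21)) = C(24, 11) · C(11, 3) = 2496144 · 165 = 411863760. Avoidance count = 2319959400 − 411863760 = 1908095640.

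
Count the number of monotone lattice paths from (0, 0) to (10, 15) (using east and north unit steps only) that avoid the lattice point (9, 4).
Number of paths = 3260180

Total paths from (0, 0) to (10, 15): C(25, 10) = 3268760. Paths through (9, 4): (paths (0, 0) → (9, 4)) × (paths (9, 4) → (10, 15)) = C(13, 9) · C(12, 1) = 715 · 12 = 8580. Avoidance count = 3268760 − 8580 = 3260180.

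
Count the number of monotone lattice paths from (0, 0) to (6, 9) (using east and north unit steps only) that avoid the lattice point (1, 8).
Number of paths = 4951

Total paths from (0, 0) to (6, 9): C(15, 6) = 5005. Paths through (1, 8): (paths (0, 0) → (1, 8)) × (paths (1, 8) → (6, 9)) = C(9, 1) · C(6, 5) = 9 · 6 = 54. Avoidance count = 5005 − 54 = 4951.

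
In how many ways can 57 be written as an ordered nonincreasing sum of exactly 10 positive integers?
p(57, 10 parts) = 43214

Partitions of n into exactly k parts are in bijection with partitions of n − k into at most k parts (subtract 1 from each part). So p(57, exactly 10) = p(47, parts ≤ 10). Computing via the recurrence p(m, j) = p(m, j−1) + p(m−j, j) gives 43214.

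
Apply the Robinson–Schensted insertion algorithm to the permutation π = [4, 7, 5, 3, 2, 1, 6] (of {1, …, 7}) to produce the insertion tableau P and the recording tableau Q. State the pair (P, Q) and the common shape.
P = [1, 5, 6] / [2] / [3] / [4] / [7];  Q = [1, 2, 7] / [3] / [4] / [5] / [6];  common shape = (3, 1, 1, 1, 1)

Row-insert the values π_1, π_2, … into P one at a time, bumping the leftmost entry strictly greater than the inserted value down to the next row. The recording tableau Q records, in position (i, j), the step at which that cell was added to P.
  Insert 4 (step 1): P = [4];  Q = [1]
  Insert 7 (step 2): P = [4, 7];  Q = [1, 2]
  Insert 5 (step 3): P = [4, 5] / [7];  Q = [1, 2] / [3]
  Insert 3 (step 4): P = [3, 5] / [4] / [7];  Q = [1, 2] / [3] / [4]
  Insert 2 (step 5): P = [2, 5] / [3] / [4] / [7];  Q = [1, 2] / [3] / [4] / [5]
  Insert 1 (step 6): P = [1, 5] / [2] / [3] / [4] / [7];  Q = [1, 2] / [3] / [4] / [5] / [6]
  Insert 6 (step 7): P = [1, 5, 6] / [2] / [3] / [4] / [7];  Q = [1, 2, 7] / [3] / [4] / [5] / [6]
Final shape: (3, 1, 1, 1, 1).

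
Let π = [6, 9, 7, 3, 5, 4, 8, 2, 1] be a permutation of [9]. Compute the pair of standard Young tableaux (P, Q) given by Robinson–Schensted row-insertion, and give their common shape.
P = [1, 4, 8] / [2, 7] / [3] / [5] / [6] / [9];  Q = [1, 2, 7] / [3, 5] / [4] / [6] / [8] / [9];  common shape = (3, 2, 1, 1, 1, 1)

Row-insert the values π_1, π_2, … into P one at a time, bumping the leftmost entry strictly greater than the inserted value down to the next row. The recording tableau Q records, in position (i, j), the step at which that cell was added to P.
  Insert 6 (step 1): P = [6];  Q = [1]
  Insert 9 (step 2): P = [6, 9];  Q = [1, 2]
  Insert 7 (step 3): P = [6, 7] / [9];  Q = [1, 2] / [3]
  Insert 3 (step 4): P = [3, 7] / [6] / [9];  Q = [1, 2] / [3] / [4]
  Insert 5 (step 5): P = [3, 5] / [6, 7] / [9];  Q = [1, 2] / [3, 5] / [4]
  Insert 4 (step 6): P = [3, 4] / [5, 7] / [6] / [9];  Q = [1, 2] / [3, 5] / [4] / [6]
  Insert 8 (step 7): P = [3, 4, 8] / [5, 7] / [6] / [9];  Q = [1, 2, 7] / [3, 5] / [4] / [6]
  Insert 2 (step 8): P = [2, 4, 8] / [3, 7] / [5] / [6] / [9];  Q = [1, 2, 7] / [3, 5] / [4] / [6] / [8]
  Insert 1 (step 9): P = [1, 4, 8] / [2, 7] / [3] / [5] / [6] / [9];  Q = [1, 2, 7] / [3, 5] / [4] / [6] / [8] / [9]
Final shape: (3, 2, 1, 1, 1, 1).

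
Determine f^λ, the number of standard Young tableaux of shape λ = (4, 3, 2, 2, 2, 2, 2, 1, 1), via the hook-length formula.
# SYT of shape (4, 3, 2, 2, 2, 2, 2, 1, 1) = 3325608

Hook-length formula: f^λ = n! / Π hook(c), product over all cells c of the Young diagram. For λ = (4, 3, 2, 2, 2, 2, 2, 1, 1), n = 19 boxes. Hook lengths by row (left-to-right, top-to-bottom): [12, 9, 3, 1]; [10, 7, 1]; [8, 5]; [7, 4]; [6, 3]; [5, 2]; [4, 1]; [2]; [1]. Product of hooks = 36578304000. So f^λ = 19! / 36578304000 = 121645100408832000 / 36578304000 = 3325608.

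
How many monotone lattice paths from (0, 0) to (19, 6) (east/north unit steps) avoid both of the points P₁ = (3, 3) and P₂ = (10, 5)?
Number of paths = 134890

Inclusion–exclusion. Total paths: C(25, 19) = 177100. Through P₁: C(6, 3)·C(19, 16) = 19380. Through P₂: C(15, 10)·C(10, 9) = 30030. Since P₁ is strictly southwest of P₂, a monotone path through both must visit P₁ then P₂; paths through both = C(6, 3)·C(9, 7)·C(10, 9) = 7200. Avoid both = 177100 − 19380 − 30030 + 7200 = 134890.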